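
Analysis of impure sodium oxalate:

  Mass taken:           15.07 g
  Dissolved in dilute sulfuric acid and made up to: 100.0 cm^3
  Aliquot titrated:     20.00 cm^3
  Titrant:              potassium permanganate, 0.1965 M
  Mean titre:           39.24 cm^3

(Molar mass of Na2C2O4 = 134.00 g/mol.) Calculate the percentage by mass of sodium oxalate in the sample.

2 MnO4^- + 5 C2O4^2- + 16 H^+ → 2 Mn^2+ + 10 CO2 + 8 H2O
n(KMnO4) per titration = 0.03924 × 0.1965 = 7.711 × 10^-3 mol
From the 5:2 ratio, n(Na2C2O4) in each aliquot = 5/2 × 7.711 × 10^-3 = 0.01928 mol
n(Na2C2O4) in the whole flask = 0.01928 × 100.0/20.00 = 0.09638 mol
mass of Na2C2O4 = 0.09638 × 134.00 = 12.92 g
% Na2C2O4 = 12.92 / 15.07 × 100 = 85.70 %

85.70 %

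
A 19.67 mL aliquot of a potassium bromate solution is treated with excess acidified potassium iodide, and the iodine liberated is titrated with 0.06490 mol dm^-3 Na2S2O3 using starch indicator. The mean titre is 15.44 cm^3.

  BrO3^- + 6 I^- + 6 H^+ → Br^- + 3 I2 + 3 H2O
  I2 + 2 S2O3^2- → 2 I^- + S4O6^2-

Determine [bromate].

0.008491 mol/L

n(S2O3^2-) = 0.01544 × 0.06490 = 1.002 × 10^-3 mol
n(I2) = n(S2O3^2-)/2 = 5.010 × 10^-4 mol
From the 1:3 ratio, n(BrO3^-) in the aliquot = 1/3 × 5.010 × 10^-4 = 1.670 × 10^-4 mol
[BrO3^-] = 1.670 × 10^-4 / 0.01967 = 0.008491 mol/L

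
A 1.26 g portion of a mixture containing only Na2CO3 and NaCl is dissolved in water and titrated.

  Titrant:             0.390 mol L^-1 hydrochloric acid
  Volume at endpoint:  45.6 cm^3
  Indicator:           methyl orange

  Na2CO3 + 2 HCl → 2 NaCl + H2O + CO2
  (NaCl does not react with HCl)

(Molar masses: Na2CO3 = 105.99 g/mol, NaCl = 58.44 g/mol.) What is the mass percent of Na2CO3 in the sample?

74.8 %

n(HCl) = 0.0456 × 0.390 = 0.0178 mol
Let x = n(Na2CO3), y = n(NaCl).
Titrant: 2x = 0.0178;  mass: 105.99x + 58.44y = 1.26
Solving, x = 8.89 × 10^-3 mol, y = 5.43 × 10^-3 mol
mass of Na2CO3 = 8.89 × 10^-3 × 105.99 = 0.942 g
% Na2CO3 = 0.942 / 1.26 × 100 = 74.8 %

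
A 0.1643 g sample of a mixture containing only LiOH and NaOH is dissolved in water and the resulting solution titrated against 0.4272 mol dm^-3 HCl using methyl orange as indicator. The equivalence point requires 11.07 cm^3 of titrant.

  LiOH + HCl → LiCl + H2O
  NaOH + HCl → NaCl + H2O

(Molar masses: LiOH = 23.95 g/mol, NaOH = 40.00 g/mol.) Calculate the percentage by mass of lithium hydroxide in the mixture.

22.58 %

n(HCl) = 0.01107 × 0.4272 = 4.729 × 10^-3 mol
Let x = n(LiOH), y = n(NaOH).
Titrant: 1x + 1y = 4.729 × 10^-3;  mass: 23.95x + 40.00y = 0.1643
Solving, x = 1.549 × 10^-3 mol, y = 3.180 × 10^-3 mol
mass of LiOH = 1.549 × 10^-3 × 23.95 = 0.03710 g
% LiOH = 0.03710 / 0.1643 × 100 = 22.58 %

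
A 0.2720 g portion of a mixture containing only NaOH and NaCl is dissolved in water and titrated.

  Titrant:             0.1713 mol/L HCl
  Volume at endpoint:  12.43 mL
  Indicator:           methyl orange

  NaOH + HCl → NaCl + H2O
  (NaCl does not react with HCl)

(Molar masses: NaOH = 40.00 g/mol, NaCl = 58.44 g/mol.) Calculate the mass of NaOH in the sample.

n(HCl) = 0.01243 × 0.1713 = 2.129 × 10^-3 mol
Let x = n(NaOH), y = n(NaCl).
Titrant: 1x = 2.129 × 10^-3;  mass: 40.00x + 58.44y = 0.2720
Solving, x = 2.129 × 10^-3 mol, y = 3.197 × 10^-3 mol
mass of NaOH = 2.129 × 10^-3 × 40.00 = 0.08517 g

0.08517 g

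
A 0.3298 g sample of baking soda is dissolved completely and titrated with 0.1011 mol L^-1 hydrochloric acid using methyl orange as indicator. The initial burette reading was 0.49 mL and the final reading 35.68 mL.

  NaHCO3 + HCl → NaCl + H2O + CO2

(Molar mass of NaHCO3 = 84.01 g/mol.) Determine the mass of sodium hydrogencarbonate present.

n(HCl) = 0.03519 L × 0.1011 mol/L = 3.558 × 10^-3 mol
n(NaHCO3) = 3.558 × 10^-3 mol (1:1 ratio)
mass of NaHCO3 = 3.558 × 10^-3 × 84.01 g/mol = 0.2989 g

0.2989 g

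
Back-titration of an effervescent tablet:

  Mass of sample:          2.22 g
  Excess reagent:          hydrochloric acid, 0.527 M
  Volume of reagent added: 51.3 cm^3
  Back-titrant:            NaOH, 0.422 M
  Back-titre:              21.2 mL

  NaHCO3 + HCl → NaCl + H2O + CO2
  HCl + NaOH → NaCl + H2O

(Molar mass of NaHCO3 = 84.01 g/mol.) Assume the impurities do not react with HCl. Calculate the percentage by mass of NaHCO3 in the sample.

n(HCl) added = 0.0513 × 0.527 = 0.0270 mol
n(NaOH) used in back-titration = 0.0212 × 0.422 = 8.95 × 10^-3 mol
n(HCl) left over = 8.95 × 10^-3 mol (1:1 ratio)
n(HCl) consumed by analyte = 0.0270 − 8.95 × 10^-3 = 0.0181 mol
n(NaHCO3) = 0.0181 mol (1:1 ratio)
mass of NaHCO3 = 0.0181 × 84.01 = 1.52 g
% NaHCO3 = 1.52 / 2.22 × 100 = 68.5 %

68.5 %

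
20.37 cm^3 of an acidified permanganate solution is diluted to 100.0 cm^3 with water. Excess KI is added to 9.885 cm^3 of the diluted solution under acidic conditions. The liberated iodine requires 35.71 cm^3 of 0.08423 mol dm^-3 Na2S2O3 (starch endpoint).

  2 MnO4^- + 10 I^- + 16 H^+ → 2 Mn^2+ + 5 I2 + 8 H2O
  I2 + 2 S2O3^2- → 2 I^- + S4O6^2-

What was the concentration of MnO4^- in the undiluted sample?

n(S2O3^2-) = 0.03571 × 0.08423 = 3.008 × 10^-3 mol
n(I2) = n(S2O3^2-)/2 = 1.504 × 10^-3 mol
From the 2:5 ratio, n(MnO4^-) in the aliquot = 2/5 × 1.504 × 10^-3 = 6.016 × 10^-4 mol
[MnO4^-]_dilute = 6.016 × 10^-4 / 0.009885 = 0.06086 mol/L
[MnO4^-]_original = 0.06086 × 100.0/20.37 = 0.2988 mol/L

0.2988 mol/L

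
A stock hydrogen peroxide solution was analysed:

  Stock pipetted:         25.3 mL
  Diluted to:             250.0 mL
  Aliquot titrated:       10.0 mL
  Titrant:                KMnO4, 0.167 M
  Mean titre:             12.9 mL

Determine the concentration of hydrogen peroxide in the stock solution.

5.32 M

2 MnO4^- + 5 H2O2 + 6 H^+ → 2 Mn^2+ + 5 O2 + 8 H2O
n(KMnO4) = 0.0129 × 0.167 = 2.15 × 10^-3 mol
From the 5:2 ratio, n(H2O2) in the aliquot = 5/2 × 2.15 × 10^-3 = 5.39 × 10^-3 mol
[H2O2]_dilute = 5.39 × 10^-3 / 0.0100 = 0.539 mol/L
Dilution factor = 250.0 / 25.3 = 9.881
[H2O2]_stock = 0.539 × 9.881 = 5.32 mol/L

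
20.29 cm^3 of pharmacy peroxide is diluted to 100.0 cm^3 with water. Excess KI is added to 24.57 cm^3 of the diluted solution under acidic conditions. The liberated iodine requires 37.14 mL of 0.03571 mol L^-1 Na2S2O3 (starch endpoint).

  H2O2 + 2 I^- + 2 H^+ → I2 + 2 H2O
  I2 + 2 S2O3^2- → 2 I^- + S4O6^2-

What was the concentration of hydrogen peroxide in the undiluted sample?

0.1330 mol/L

n(S2O3^2-) = 0.03714 × 0.03571 = 1.326 × 10^-3 mol
n(I2) = n(S2O3^2-)/2 = 6.631 × 10^-4 mol
n(H2O2) in the aliquot = 6.631 × 10^-4 mol (1:1 ratio)
[H2O2]_dilute = 6.631 × 10^-4 / 0.02457 = 0.02699 mol/L
[H2O2]_original = 0.02699 × 100.0/20.29 = 0.1330 mol/L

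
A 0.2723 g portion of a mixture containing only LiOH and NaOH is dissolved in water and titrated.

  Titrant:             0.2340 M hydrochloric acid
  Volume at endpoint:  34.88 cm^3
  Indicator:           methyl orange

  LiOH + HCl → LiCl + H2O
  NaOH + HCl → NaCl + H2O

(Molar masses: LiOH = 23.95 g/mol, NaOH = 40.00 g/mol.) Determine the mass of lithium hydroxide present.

n(HCl) = 0.03488 × 0.2340 = 8.162 × 10^-3 mol
Let x = n(LiOH), y = n(NaOH).
Titrant: 1x + 1y = 8.162 × 10^-3;  mass: 23.95x + 40.00y = 0.2723
Solving, x = 3.376 × 10^-3 mol, y = 4.786 × 10^-3 mol
mass of LiOH = 3.376 × 10^-3 × 23.95 = 0.08084 g

0.08084 g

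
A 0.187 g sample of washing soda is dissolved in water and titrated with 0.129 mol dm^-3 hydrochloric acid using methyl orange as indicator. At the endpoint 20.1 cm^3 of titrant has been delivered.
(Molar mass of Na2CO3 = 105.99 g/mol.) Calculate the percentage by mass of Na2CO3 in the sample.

73.5 %

Na2CO3 + 2 HCl → 2 NaCl + H2O + CO2
n(HCl) = 0.0201 L × 0.129 mol/L = 2.59 × 10^-3 mol
From the 1:2 ratio, n(Na2CO3) = 1/2 × 2.59 × 10^-3 = 1.30 × 10^-3 mol
mass of Na2CO3 = 1.30 × 10^-3 × 105.99 g/mol = 0.137 g
% Na2CO3 = 0.137 / 0.187 × 100 = 73.5 %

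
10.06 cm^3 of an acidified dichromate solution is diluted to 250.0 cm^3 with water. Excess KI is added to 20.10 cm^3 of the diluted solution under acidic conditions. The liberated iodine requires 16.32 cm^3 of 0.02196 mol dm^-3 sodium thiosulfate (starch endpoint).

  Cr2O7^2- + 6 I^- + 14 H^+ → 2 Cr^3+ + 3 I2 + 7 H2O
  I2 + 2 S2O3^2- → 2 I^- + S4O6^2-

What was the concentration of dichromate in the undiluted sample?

0.07385 mol/L

n(S2O3^2-) = 0.01632 × 0.02196 = 3.584 × 10^-4 mol
n(I2) = n(S2O3^2-)/2 = 1.792 × 10^-4 mol
From the 1:3 ratio, n(Cr2O7^2-) in the aliquot = 1/3 × 1.792 × 10^-4 = 5.973 × 10^-5 mol
[Cr2O7^2-]_dilute = 5.973 × 10^-5 / 0.02010 = 0.002972 mol/L
[Cr2O7^2-]_original = 0.002972 × 250.0/10.06 = 0.07385 mol/L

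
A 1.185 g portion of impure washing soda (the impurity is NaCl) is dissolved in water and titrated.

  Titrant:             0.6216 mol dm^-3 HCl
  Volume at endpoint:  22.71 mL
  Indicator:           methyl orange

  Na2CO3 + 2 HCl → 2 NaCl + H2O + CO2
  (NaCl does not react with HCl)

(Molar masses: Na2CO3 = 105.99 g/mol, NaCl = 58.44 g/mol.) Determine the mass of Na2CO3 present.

0.7481 g

n(HCl) = 0.02271 × 0.6216 = 0.01412 mol
Let x = n(Na2CO3), y = n(NaCl).
Titrant: 2x = 0.01412;  mass: 105.99x + 58.44y = 1.185
Solving, x = 7.058 × 10^-3 mol, y = 7.476 × 10^-3 mol
mass of Na2CO3 = 7.058 × 10^-3 × 105.99 = 0.7481 g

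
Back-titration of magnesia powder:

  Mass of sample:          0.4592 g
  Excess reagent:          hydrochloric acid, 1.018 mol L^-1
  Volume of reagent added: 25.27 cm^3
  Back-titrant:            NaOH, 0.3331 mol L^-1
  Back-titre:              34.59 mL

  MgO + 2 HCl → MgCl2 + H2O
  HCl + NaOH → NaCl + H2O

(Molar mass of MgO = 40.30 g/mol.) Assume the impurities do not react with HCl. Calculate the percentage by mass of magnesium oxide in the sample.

n(HCl) added = 0.02527 × 1.018 = 0.02572 mol
n(NaOH) used in back-titration = 0.03459 × 0.3331 = 0.01152 mol
n(HCl) left over = 0.01152 mol (1:1 ratio)
n(HCl) consumed by analyte = 0.02572 − 0.01152 = 0.01420 mol
From the 1:2 ratio, n(MgO) = 1/2 × 0.01420 = 7.101 × 10^-3 mol
mass of MgO = 7.101 × 10^-3 × 40.30 = 0.2862 g
% MgO = 0.2862 / 0.4592 × 100 = 62.32 %

62.32 %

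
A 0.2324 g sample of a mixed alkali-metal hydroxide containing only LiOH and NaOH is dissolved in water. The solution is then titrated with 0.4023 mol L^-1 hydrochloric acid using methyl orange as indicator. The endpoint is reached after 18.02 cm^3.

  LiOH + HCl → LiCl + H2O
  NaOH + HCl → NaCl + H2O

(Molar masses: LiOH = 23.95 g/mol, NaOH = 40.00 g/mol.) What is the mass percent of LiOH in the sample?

36.97 %

n(HCl) = 0.01802 × 0.4023 = 7.249 × 10^-3 mol
Let x = n(LiOH), y = n(NaOH).
Titrant: 1x + 1y = 7.249 × 10^-3;  mass: 23.95x + 40.00y = 0.2324
Solving, x = 3.587 × 10^-3 mol, y = 3.662 × 10^-3 mol
mass of LiOH = 3.587 × 10^-3 × 23.95 = 0.08592 g
% LiOH = 0.08592 / 0.2324 × 100 = 36.97 %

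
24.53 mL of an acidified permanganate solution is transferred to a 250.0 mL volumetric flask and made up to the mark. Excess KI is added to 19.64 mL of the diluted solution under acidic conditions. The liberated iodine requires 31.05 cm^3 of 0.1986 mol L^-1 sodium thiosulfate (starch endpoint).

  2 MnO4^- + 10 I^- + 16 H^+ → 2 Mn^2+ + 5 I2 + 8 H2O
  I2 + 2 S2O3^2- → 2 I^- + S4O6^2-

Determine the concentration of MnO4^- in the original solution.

n(S2O3^2-) = 0.03105 × 0.1986 = 6.167 × 10^-3 mol
n(I2) = n(S2O3^2-)/2 = 3.083 × 10^-3 mol
From the 2:5 ratio, n(MnO4^-) in the aliquot = 2/5 × 3.083 × 10^-3 = 1.233 × 10^-3 mol
[MnO4^-]_dilute = 1.233 × 10^-3 / 0.01964 = 0.06280 mol/L
[MnO4^-]_original = 0.06280 × 250.0/24.53 = 0.6400 mol/L

0.6400 mol/L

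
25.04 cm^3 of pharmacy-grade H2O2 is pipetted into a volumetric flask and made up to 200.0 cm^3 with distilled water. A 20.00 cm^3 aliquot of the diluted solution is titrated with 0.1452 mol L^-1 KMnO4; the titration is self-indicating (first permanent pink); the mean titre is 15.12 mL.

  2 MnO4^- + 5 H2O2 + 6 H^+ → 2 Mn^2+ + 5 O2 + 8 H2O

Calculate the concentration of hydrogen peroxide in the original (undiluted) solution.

n(KMnO4) = 0.01512 × 0.1452 = 2.195 × 10^-3 mol
From the 5:2 ratio, n(H2O2) in the aliquot = 5/2 × 2.195 × 10^-3 = 5.489 × 10^-3 mol
[H2O2]_dilute = 5.489 × 10^-3 / 0.02000 = 0.2744 mol/L
Dilution factor = 200.0 / 25.04 = 7.987
[H2O2]_stock = 0.2744 × 7.987 = 2.192 mol/L

2.192 mol/L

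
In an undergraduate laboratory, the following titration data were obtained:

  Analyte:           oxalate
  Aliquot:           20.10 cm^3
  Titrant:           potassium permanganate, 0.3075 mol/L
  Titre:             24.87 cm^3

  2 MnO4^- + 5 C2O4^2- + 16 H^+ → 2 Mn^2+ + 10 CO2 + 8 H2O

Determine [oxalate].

0.9512 mol/L

n(KMnO4) = 0.02487 L × 0.3075 mol/L = 7.648 × 10^-3 mol
From the 5:2 mole ratio, n(C2O4^2-) = 5/2 × 7.648 × 10^-3 = 0.01912 mol
[C2O4^2-] = 0.01912 mol / 0.02010 L = 0.9512 mol/L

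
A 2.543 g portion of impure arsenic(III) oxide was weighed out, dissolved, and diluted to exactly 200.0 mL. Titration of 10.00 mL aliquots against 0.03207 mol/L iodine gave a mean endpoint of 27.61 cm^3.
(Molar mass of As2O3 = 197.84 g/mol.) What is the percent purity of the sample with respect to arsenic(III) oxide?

68.89 %

As2O3 + 2 I2 + 2 H2O → As2O5 + 4 HI
n(I2) per titration = 0.02761 × 0.03207 = 8.855 × 10^-4 mol
From the 1:2 ratio, n(As2O3) in each aliquot = 1/2 × 8.855 × 10^-4 = 4.427 × 10^-4 mol
n(As2O3) in the whole flask = 4.427 × 10^-4 × 200.0/10.00 = 8.855 × 10^-3 mol
mass of As2O3 = 8.855 × 10^-3 × 197.84 = 1.752 g
% As2O3 = 1.752 / 2.543 × 100 = 68.89 %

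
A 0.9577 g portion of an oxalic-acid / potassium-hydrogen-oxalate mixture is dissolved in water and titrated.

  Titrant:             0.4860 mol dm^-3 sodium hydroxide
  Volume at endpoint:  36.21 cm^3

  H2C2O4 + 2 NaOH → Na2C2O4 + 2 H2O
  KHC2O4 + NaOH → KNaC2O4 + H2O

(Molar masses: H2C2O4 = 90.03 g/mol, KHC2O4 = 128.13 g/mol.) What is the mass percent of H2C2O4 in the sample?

n(NaOH) = 0.03621 × 0.4860 = 0.01760 mol
Let x = n(H2C2O4), y = n(KHC2O4).
Titrant: 2x + 1y = 0.01760;  mass: 90.03x + 128.13y = 0.9577
Solving, x = 7.803 × 10^-3 mol, y = 1.991 × 10^-3 mol
mass of H2C2O4 = 7.803 × 10^-3 × 90.03 = 0.7025 g
% H2C2O4 = 0.7025 / 0.9577 × 100 = 73.36 %

73.36 %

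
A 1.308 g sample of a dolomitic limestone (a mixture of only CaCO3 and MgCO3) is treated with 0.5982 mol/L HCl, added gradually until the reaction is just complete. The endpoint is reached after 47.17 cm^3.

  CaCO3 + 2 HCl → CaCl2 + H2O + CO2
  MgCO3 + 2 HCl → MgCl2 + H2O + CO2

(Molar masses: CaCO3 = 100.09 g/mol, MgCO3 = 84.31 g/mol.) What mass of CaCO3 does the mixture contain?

n(HCl) = 0.04717 × 0.5982 = 0.02822 mol
Let x = n(CaCO3), y = n(MgCO3).
Titrant: 2x + 2y = 0.02822;  mass: 100.09x + 84.31y = 1.308
Solving, x = 7.510 × 10^-3 mol, y = 6.599 × 10^-3 mol
mass of CaCO3 = 7.510 × 10^-3 × 100.09 = 0.7517 g

0.7517 g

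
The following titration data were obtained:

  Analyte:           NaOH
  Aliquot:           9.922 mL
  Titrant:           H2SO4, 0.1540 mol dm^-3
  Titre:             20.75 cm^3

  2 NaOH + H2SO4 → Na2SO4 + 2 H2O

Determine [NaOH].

n(H2SO4) = 0.02075 L × 0.1540 mol/L = 3.196 × 10^-3 mol
From the 2:1 mole ratio, n(NaOH) = 2/1 × 3.196 × 10^-3 = 6.391 × 10^-3 mol
[NaOH] = 6.391 × 10^-3 mol / 0.009922 L = 0.6441 mol/L

0.6441 mol/L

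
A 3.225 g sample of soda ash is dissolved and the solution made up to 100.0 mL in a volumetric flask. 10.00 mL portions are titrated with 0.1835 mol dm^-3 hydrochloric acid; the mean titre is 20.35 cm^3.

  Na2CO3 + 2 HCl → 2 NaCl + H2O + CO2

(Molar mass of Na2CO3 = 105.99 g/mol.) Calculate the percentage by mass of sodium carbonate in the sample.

61.36 %

n(HCl) per titration = 0.02035 × 0.1835 = 3.734 × 10^-3 mol
From the 1:2 ratio, n(Na2CO3) in each aliquot = 1/2 × 3.734 × 10^-3 = 1.867 × 10^-3 mol
n(Na2CO3) in the whole flask = 1.867 × 10^-3 × 100.0/10.00 = 0.01867 mol
mass of Na2CO3 = 0.01867 × 105.99 = 1.979 g
% Na2CO3 = 1.979 / 3.225 × 100 = 61.36 %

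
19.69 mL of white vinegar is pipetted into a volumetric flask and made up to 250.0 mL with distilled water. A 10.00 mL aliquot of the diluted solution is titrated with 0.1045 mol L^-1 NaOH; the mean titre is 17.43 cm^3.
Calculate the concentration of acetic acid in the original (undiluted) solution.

CH3COOH + NaOH → CH3COONa + H2O
n(NaOH) = 0.01743 × 0.1045 = 1.821 × 10^-3 mol
n(CH3COOH) in the aliquot = 1.821 × 10^-3 mol (1:1 ratio)
[CH3COOH]_dilute = 1.821 × 10^-3 / 0.01000 = 0.1821 mol/L
Dilution factor = 250.0 / 19.69 = 12.70
[CH3COOH]_stock = 0.1821 × 12.70 = 2.313 mol/L

2.313 mol/L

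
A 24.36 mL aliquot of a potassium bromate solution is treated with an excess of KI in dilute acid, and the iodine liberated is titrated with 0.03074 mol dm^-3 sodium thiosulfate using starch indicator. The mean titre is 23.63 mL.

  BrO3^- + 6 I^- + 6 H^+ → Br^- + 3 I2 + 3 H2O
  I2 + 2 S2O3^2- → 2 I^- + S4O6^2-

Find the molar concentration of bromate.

n(S2O3^2-) = 0.02363 × 0.03074 = 7.264 × 10^-4 mol
n(I2) = n(S2O3^2-)/2 = 3.632 × 10^-4 mol
From the 1:3 ratio, n(BrO3^-) in the aliquot = 1/3 × 3.632 × 10^-4 = 1.211 × 10^-4 mol
[BrO3^-] = 1.211 × 10^-4 / 0.02436 = 0.004970 mol/L

0.004970 mol/L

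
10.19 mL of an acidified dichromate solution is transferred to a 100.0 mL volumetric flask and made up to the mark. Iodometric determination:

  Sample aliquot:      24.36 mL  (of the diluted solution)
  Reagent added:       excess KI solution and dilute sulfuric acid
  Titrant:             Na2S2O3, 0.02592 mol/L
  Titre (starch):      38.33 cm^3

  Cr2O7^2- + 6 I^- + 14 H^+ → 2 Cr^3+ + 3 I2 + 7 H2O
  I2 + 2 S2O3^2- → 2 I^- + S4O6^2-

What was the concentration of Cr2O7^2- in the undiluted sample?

0.06671 mol/L

n(S2O3^2-) = 0.03833 × 0.02592 = 9.935 × 10^-4 mol
n(I2) = n(S2O3^2-)/2 = 4.968 × 10^-4 mol
From the 1:3 ratio, n(Cr2O7^2-) in the aliquot = 1/3 × 4.968 × 10^-4 = 1.656 × 10^-4 mol
[Cr2O7^2-]_dilute = 1.656 × 10^-4 / 0.02436 = 0.006797 mol/L
[Cr2O7^2-]_original = 0.006797 × 100.0/10.19 = 0.06671 mol/L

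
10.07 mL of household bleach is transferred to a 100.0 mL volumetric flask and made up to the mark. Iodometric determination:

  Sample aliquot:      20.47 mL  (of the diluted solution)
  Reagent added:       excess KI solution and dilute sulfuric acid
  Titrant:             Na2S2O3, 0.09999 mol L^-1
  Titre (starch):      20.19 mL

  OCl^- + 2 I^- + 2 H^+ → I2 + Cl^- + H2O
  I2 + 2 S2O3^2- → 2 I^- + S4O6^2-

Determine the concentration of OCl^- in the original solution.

n(S2O3^2-) = 0.02019 × 0.09999 = 2.019 × 10^-3 mol
n(I2) = n(S2O3^2-)/2 = 1.009 × 10^-3 mol
n(OCl^-) in the aliquot = 1.009 × 10^-3 mol (1:1 ratio)
[OCl^-]_dilute = 1.009 × 10^-3 / 0.02047 = 0.04931 mol/L
[OCl^-]_original = 0.04931 × 100.0/10.07 = 0.4897 mol/L

0.4897 mol/L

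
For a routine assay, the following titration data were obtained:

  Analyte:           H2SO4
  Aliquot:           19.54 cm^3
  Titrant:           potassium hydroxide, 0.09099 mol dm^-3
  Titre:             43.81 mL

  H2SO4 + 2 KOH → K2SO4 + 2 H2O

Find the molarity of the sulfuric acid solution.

n(KOH) = 0.04381 L × 0.09099 mol/L = 3.986 × 10^-3 mol
From the 1:2 mole ratio, n(H2SO4) = 1/2 × 3.986 × 10^-3 = 1.993 × 10^-3 mol
[H2SO4] = 1.993 × 10^-3 mol / 0.01954 L = 0.1020 mol/L

0.1020 mol/L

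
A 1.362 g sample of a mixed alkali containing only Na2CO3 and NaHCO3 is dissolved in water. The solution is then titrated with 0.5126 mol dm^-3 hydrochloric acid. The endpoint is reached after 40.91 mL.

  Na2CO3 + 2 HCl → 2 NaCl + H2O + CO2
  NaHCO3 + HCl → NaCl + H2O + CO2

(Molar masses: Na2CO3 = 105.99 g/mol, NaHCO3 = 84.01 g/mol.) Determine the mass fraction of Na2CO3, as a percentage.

50.15 %

n(HCl) = 0.04091 × 0.5126 = 0.02097 mol
Let x = n(Na2CO3), y = n(NaHCO3).
Titrant: 2x + 1y = 0.02097;  mass: 105.99x + 84.01y = 1.362
Solving, x = 6.444 × 10^-3 mol, y = 8.082 × 10^-3 mol
mass of Na2CO3 = 6.444 × 10^-3 × 105.99 = 0.6830 g
% Na2CO3 = 0.6830 / 1.362 × 100 = 50.15 %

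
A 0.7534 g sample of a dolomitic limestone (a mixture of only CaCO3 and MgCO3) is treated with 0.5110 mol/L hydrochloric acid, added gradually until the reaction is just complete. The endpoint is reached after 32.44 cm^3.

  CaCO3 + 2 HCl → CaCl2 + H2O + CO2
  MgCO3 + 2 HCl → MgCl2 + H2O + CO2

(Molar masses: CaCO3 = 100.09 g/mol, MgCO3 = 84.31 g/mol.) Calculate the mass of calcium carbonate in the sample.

0.3463 g

n(HCl) = 0.03244 × 0.5110 = 0.01658 mol
Let x = n(CaCO3), y = n(MgCO3).
Titrant: 2x + 2y = 0.01658;  mass: 100.09x + 84.31y = 0.7534
Solving, x = 3.460 × 10^-3 mol, y = 4.828 × 10^-3 mol
mass of CaCO3 = 3.460 × 10^-3 × 100.09 = 0.3463 g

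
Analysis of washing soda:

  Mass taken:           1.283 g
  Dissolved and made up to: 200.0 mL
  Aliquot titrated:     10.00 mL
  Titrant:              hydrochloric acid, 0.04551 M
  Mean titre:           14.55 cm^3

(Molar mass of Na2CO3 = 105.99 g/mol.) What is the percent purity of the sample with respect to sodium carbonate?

Na2CO3 + 2 HCl → 2 NaCl + H2O + CO2
n(HCl) per titration = 0.01455 × 0.04551 = 6.622 × 10^-4 mol
From the 1:2 ratio, n(Na2CO3) in each aliquot = 1/2 × 6.622 × 10^-4 = 3.311 × 10^-4 mol
n(Na2CO3) in the whole flask = 3.311 × 10^-4 × 200.0/10.00 = 6.622 × 10^-3 mol
mass of Na2CO3 = 6.622 × 10^-3 × 105.99 = 0.7018 g
% Na2CO3 = 0.7018 / 1.283 × 100 = 54.70 %

54.70 %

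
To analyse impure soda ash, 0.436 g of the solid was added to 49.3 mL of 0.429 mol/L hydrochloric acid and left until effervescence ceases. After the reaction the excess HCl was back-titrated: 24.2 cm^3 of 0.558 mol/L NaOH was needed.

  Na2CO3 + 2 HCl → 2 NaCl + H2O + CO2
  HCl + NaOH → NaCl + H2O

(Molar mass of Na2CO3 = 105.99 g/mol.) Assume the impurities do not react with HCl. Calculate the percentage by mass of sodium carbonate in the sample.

92.9 %

n(HCl) added = 0.0493 × 0.429 = 0.0211 mol
n(NaOH) used in back-titration = 0.0242 × 0.558 = 0.0135 mol
n(HCl) left over = 0.0135 mol (1:1 ratio)
n(HCl) consumed by analyte = 0.0211 − 0.0135 = 7.65 × 10^-3 mol
From the 1:2 ratio, n(Na2CO3) = 1/2 × 7.65 × 10^-3 = 3.82 × 10^-3 mol
mass of Na2CO3 = 3.82 × 10^-3 × 105.99 = 0.405 g
% Na2CO3 = 0.405 / 0.436 × 100 = 92.9 %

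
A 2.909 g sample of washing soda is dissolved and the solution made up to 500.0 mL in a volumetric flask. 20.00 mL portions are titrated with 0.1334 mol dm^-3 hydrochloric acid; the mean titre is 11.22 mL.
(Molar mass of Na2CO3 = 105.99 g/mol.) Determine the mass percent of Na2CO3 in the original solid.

Na2CO3 + 2 HCl → 2 NaCl + H2O + CO2
n(HCl) per titration = 0.01122 × 0.1334 = 1.497 × 10^-3 mol
From the 1:2 ratio, n(Na2CO3) in each aliquot = 1/2 × 1.497 × 10^-3 = 7.484 × 10^-4 mol
n(Na2CO3) in the whole flask = 7.484 × 10^-4 × 500.0/20.00 = 0.01871 mol
mass of Na2CO3 = 0.01871 × 105.99 = 1.983 g
% Na2CO3 = 1.983 / 2.909 × 100 = 68.17 %

68.17 %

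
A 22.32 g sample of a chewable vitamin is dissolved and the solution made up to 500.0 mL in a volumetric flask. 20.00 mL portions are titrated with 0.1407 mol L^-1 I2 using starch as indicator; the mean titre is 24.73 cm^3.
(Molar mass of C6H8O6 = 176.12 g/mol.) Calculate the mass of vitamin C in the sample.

C6H8O6 + I2 → C6H6O6 + 2 HI
n(I2) per titration = 0.02473 × 0.1407 = 3.480 × 10^-3 mol
n(C6H8O6) in each aliquot = 3.480 × 10^-3 mol (1:1 ratio)
n(C6H8O6) in the whole flask = 3.480 × 10^-3 × 500.0/20.00 = 0.08699 mol
mass of C6H8O6 = 0.08699 × 176.12 = 15.32 g

15.32 g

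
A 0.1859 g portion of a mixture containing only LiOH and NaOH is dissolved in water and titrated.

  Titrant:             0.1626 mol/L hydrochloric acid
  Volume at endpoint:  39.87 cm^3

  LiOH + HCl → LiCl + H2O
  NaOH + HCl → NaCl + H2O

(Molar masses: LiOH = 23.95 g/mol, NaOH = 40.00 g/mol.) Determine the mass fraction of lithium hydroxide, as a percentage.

n(HCl) = 0.03987 × 0.1626 = 6.483 × 10^-3 mol
Let x = n(LiOH), y = n(NaOH).
Titrant: 1x + 1y = 6.483 × 10^-3;  mass: 23.95x + 40.00y = 0.1859
Solving, x = 4.574 × 10^-3 mol, y = 1.909 × 10^-3 mol
mass of LiOH = 4.574 × 10^-3 × 23.95 = 0.1095 g
% LiOH = 0.1095 / 0.1859 × 100 = 58.93 %

58.93 %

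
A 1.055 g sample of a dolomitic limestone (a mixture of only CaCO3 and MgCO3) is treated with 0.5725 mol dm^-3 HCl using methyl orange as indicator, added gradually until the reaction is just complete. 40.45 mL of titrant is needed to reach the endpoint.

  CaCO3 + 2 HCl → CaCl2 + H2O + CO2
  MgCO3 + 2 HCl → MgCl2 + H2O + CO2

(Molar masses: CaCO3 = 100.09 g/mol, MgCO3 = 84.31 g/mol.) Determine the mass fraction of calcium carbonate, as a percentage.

n(HCl) = 0.04045 × 0.5725 = 0.02316 mol
Let x = n(CaCO3), y = n(MgCO3).
Titrant: 2x + 2y = 0.02316;  mass: 100.09x + 84.31y = 1.055
Solving, x = 4.993 × 10^-3 mol, y = 6.586 × 10^-3 mol
mass of CaCO3 = 4.993 × 10^-3 × 100.09 = 0.4998 g
% CaCO3 = 0.4998 / 1.055 × 100 = 47.37 %

47.37 %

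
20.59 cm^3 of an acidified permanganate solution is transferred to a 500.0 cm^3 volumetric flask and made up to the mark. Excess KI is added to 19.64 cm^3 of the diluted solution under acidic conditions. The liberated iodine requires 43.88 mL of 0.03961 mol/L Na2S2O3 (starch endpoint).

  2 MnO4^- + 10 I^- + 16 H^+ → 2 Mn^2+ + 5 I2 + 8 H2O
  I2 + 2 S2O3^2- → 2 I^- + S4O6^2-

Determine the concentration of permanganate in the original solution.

0.4298 mol/L

n(S2O3^2-) = 0.04388 × 0.03961 = 1.738 × 10^-3 mol
n(I2) = n(S2O3^2-)/2 = 8.690 × 10^-4 mol
From the 2:5 ratio, n(MnO4^-) in the aliquot = 2/5 × 8.690 × 10^-4 = 3.476 × 10^-4 mol
[MnO4^-]_dilute = 3.476 × 10^-4 / 0.01964 = 0.01770 mol/L
[MnO4^-]_original = 0.01770 × 500.0/20.59 = 0.4298 mol/L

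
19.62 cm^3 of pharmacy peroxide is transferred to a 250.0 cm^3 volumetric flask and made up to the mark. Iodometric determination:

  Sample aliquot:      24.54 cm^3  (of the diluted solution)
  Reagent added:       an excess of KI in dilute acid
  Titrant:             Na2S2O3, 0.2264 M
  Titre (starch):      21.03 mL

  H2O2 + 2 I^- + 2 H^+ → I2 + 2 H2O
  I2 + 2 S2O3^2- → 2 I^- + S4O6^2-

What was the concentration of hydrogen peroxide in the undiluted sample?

1.236 M

n(S2O3^2-) = 0.02103 × 0.2264 = 4.761 × 10^-3 mol
n(I2) = n(S2O3^2-)/2 = 2.381 × 10^-3 mol
n(H2O2) in the aliquot = 2.381 × 10^-3 mol (1:1 ratio)
[H2O2]_dilute = 2.381 × 10^-3 / 0.02454 = 0.09701 mol/L
[H2O2]_original = 0.09701 × 250.0/19.62 = 1.236 mol/L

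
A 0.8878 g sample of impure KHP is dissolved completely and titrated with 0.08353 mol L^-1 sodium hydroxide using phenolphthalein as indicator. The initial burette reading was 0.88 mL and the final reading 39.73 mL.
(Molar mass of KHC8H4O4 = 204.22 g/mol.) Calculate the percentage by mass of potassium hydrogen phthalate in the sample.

74.65 %

KHC8H4O4 + NaOH → KNaC8H4O4 + H2O
n(NaOH) = 0.03885 L × 0.08353 mol/L = 3.245 × 10^-3 mol
n(KHC8H4O4) = 3.245 × 10^-3 mol (1:1 ratio)
mass of KHC8H4O4 = 3.245 × 10^-3 × 204.22 g/mol = 0.6627 g
% KHC8H4O4 = 0.6627 / 0.8878 × 100 = 74.65 %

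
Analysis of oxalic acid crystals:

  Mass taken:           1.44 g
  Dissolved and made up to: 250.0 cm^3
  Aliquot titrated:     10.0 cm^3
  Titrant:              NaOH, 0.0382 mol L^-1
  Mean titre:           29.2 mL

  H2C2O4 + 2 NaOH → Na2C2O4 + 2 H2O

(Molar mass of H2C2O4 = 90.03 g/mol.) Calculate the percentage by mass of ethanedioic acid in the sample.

87.2 %

n(NaOH) per titration = 0.0292 × 0.0382 = 1.12 × 10^-3 mol
From the 1:2 ratio, n(H2C2O4) in each aliquot = 1/2 × 1.12 × 10^-3 = 5.58 × 10^-4 mol
n(H2C2O4) in the whole flask = 5.58 × 10^-4 × 250.0/10.0 = 0.0139 mol
mass of H2C2O4 = 0.0139 × 90.03 = 1.26 g
% H2C2O4 = 1.26 / 1.44 × 100 = 87.2 %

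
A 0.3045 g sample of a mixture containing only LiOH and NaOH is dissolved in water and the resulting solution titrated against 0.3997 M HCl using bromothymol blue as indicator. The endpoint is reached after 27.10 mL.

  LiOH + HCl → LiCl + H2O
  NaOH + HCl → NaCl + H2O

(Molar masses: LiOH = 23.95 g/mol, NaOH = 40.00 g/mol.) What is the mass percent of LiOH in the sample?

63.11 %

n(HCl) = 0.02710 × 0.3997 = 0.01083 mol
Let x = n(LiOH), y = n(NaOH).
Titrant: 1x + 1y = 0.01083;  mass: 23.95x + 40.00y = 0.3045
Solving, x = 8.023 × 10^-3 mol, y = 2.809 × 10^-3 mol
mass of LiOH = 8.023 × 10^-3 × 23.95 = 0.1922 g
% LiOH = 0.1922 / 0.3045 × 100 = 63.11 %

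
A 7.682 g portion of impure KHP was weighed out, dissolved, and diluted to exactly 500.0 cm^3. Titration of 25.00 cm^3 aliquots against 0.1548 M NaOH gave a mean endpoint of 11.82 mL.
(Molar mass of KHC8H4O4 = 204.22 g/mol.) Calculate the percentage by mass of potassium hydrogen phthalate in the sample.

KHC8H4O4 + NaOH → KNaC8H4O4 + H2O
n(NaOH) per titration = 0.01182 × 0.1548 = 1.830 × 10^-3 mol
n(KHC8H4O4) in each aliquot = 1.830 × 10^-3 mol (1:1 ratio)
n(KHC8H4O4) in the whole flask = 1.830 × 10^-3 × 500.0/25.00 = 0.03659 mol
mass of KHC8H4O4 = 0.03659 × 204.22 = 7.473 g
% KHC8H4O4 = 7.473 / 7.682 × 100 = 97.28 %

97.28 %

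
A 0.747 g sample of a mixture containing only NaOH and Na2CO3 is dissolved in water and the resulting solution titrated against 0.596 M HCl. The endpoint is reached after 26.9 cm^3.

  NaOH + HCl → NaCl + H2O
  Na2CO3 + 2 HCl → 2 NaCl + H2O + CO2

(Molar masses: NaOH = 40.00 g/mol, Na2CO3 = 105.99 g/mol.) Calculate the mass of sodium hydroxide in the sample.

0.316 g

n(HCl) = 0.0269 × 0.596 = 0.0160 mol
Let x = n(NaOH), y = n(Na2CO3).
Titrant: 1x + 2y = 0.0160;  mass: 40.00x + 105.99y = 0.747
Solving, x = 7.90 × 10^-3 mol, y = 4.07 × 10^-3 mol
mass of NaOH = 7.90 × 10^-3 × 40.00 = 0.316 g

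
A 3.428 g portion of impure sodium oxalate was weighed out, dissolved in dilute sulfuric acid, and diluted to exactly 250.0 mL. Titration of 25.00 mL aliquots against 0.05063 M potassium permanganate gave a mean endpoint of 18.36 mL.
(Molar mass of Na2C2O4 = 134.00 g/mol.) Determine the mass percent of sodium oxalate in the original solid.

90.84 %

2 MnO4^- + 5 C2O4^2- + 16 H^+ → 2 Mn^2+ + 10 CO2 + 8 H2O
n(KMnO4) per titration = 0.01836 × 0.05063 = 9.296 × 10^-4 mol
From the 5:2 ratio, n(Na2C2O4) in each aliquot = 5/2 × 9.296 × 10^-4 = 2.324 × 10^-3 mol
n(Na2C2O4) in the whole flask = 2.324 × 10^-3 × 250.0/25.00 = 0.02324 mol
mass of Na2C2O4 = 0.02324 × 134.00 = 3.114 g
% Na2C2O4 = 3.114 / 3.428 × 100 = 90.84 %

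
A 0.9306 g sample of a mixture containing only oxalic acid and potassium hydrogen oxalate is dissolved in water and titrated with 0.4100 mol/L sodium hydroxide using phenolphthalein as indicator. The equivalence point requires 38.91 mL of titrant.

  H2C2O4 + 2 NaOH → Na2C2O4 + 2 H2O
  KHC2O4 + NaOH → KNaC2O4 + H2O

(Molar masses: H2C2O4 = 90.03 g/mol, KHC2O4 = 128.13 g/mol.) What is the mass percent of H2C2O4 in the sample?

n(NaOH) = 0.03891 × 0.4100 = 0.01595 mol
Let x = n(H2C2O4), y = n(KHC2O4).
Titrant: 2x + 1y = 0.01595;  mass: 90.03x + 128.13y = 0.9306
Solving, x = 6.698 × 10^-3 mol, y = 2.556 × 10^-3 mol
mass of H2C2O4 = 6.698 × 10^-3 × 90.03 = 0.6031 g
% H2C2O4 = 0.6031 / 0.9306 × 100 = 64.80 %

64.80 %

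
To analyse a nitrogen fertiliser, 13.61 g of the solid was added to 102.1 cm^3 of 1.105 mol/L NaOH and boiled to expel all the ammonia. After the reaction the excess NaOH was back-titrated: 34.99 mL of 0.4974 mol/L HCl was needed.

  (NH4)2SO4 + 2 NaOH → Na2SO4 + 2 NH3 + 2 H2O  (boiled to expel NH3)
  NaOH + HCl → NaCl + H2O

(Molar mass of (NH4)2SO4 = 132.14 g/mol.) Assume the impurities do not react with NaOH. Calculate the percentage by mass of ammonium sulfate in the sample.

n(NaOH) added = 0.1021 × 1.105 = 0.1128 mol
n(HCl) used in back-titration = 0.03499 × 0.4974 = 0.01740 mol
n(NaOH) left over = 0.01740 mol (1:1 ratio)
n(NaOH) consumed by analyte = 0.1128 − 0.01740 = 0.09542 mol
From the 1:2 ratio, n((NH4)2SO4) = 1/2 × 0.09542 = 0.04771 mol
mass of (NH4)2SO4 = 0.04771 × 132.14 = 6.304 g
% (NH4)2SO4 = 6.304 / 13.61 × 100 = 46.32 %

46.32 %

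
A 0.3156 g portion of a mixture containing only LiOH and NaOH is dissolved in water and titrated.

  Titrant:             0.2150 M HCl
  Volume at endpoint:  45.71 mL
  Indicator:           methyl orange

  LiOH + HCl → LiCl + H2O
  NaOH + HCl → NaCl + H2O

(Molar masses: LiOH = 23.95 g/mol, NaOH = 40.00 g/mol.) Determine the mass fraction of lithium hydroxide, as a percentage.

36.65 %

n(HCl) = 0.04571 × 0.2150 = 9.828 × 10^-3 mol
Let x = n(LiOH), y = n(NaOH).
Titrant: 1x + 1y = 9.828 × 10^-3;  mass: 23.95x + 40.00y = 0.3156
Solving, x = 4.829 × 10^-3 mol, y = 4.999 × 10^-3 mol
mass of LiOH = 4.829 × 10^-3 × 23.95 = 0.1157 g
% LiOH = 0.1157 / 0.3156 × 100 = 36.65 %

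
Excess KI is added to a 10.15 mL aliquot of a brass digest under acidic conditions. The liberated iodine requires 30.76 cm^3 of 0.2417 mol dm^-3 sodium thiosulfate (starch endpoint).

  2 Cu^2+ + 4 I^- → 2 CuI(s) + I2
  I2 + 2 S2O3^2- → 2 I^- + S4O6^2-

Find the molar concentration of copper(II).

n(S2O3^2-) = 0.03076 × 0.2417 = 7.435 × 10^-3 mol
n(I2) = n(S2O3^2-)/2 = 3.717 × 10^-3 mol
From the 2:1 ratio, n(Cu2+) in the aliquot = 2/1 × 3.717 × 10^-3 = 7.435 × 10^-3 mol
[Cu2+] = 7.435 × 10^-3 / 0.01015 = 0.7325 mol/L

0.7325 mol/L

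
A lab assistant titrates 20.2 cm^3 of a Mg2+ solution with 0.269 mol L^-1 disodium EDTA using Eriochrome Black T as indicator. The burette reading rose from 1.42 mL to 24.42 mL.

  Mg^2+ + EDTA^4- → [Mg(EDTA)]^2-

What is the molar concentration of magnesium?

0.306 mol/L

n(EDTA) = 0.0230 L × 0.269 mol/L = 6.19 × 10^-3 mol
n(Mg2+) = 6.19 × 10^-3 mol (1:1 mole ratio)
[Mg2+] = 6.19 × 10^-3 mol / 0.0202 L = 0.306 mol/L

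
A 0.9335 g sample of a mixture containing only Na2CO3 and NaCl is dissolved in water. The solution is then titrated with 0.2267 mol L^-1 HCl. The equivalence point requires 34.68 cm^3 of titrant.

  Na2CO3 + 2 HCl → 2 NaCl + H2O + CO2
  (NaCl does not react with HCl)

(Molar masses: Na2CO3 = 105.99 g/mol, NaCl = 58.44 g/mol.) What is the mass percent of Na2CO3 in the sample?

44.63 %

n(HCl) = 0.03468 × 0.2267 = 7.862 × 10^-3 mol
Let x = n(Na2CO3), y = n(NaCl).
Titrant: 2x = 7.862 × 10^-3;  mass: 105.99x + 58.44y = 0.9335
Solving, x = 3.931 × 10^-3 mol, y = 8.844 × 10^-3 mol
mass of Na2CO3 = 3.931 × 10^-3 × 105.99 = 0.4166 g
% Na2CO3 = 0.4166 / 0.9335 × 100 = 44.63 %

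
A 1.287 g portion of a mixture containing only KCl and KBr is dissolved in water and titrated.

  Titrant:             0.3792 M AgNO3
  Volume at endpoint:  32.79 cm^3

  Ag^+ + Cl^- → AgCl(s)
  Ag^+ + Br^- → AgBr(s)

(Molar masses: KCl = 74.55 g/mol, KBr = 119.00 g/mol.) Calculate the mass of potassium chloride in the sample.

n(AgNO3) = 0.03279 × 0.3792 = 0.01243 mol
Let x = n(KCl), y = n(KBr).
Titrant: 1x + 1y = 0.01243;  mass: 74.55x + 119.00y = 1.287
Solving, x = 4.334 × 10^-3 mol, y = 8.100 × 10^-3 mol
mass of KCl = 4.334 × 10^-3 × 74.55 = 0.3231 g

0.3231 g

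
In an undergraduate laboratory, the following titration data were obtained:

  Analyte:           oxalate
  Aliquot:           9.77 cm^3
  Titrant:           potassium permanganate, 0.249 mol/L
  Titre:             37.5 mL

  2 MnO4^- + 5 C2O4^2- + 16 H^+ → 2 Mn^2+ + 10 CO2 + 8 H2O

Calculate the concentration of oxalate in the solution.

2.39 mol/L

n(KMnO4) = 0.0375 L × 0.249 mol/L = 9.34 × 10^-3 mol
From the 5:2 mole ratio, n(C2O4^2-) = 5/2 × 9.34 × 10^-3 = 0.0233 mol
[C2O4^2-] = 0.0233 mol / 0.00977 L = 2.39 mol/L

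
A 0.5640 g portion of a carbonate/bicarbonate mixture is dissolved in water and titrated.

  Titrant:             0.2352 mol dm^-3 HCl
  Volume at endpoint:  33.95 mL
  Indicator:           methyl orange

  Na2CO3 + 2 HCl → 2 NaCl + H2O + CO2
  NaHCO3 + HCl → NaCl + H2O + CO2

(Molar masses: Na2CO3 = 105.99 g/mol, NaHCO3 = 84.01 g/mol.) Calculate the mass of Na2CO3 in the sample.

n(HCl) = 0.03395 × 0.2352 = 7.985 × 10^-3 mol
Let x = n(Na2CO3), y = n(NaHCO3).
Titrant: 2x + 1y = 7.985 × 10^-3;  mass: 105.99x + 84.01y = 0.5640
Solving, x = 1.722 × 10^-3 mol, y = 4.541 × 10^-3 mol
mass of Na2CO3 = 1.722 × 10^-3 × 105.99 = 0.1825 g

0.1825 g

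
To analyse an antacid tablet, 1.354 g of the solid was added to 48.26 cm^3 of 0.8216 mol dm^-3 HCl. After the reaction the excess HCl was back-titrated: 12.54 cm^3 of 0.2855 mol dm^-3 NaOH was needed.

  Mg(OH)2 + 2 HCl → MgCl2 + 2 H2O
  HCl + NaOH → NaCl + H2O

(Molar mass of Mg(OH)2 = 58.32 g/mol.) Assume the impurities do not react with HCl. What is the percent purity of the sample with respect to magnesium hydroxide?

n(HCl) added = 0.04826 × 0.8216 = 0.03965 mol
n(NaOH) used in back-titration = 0.01254 × 0.2855 = 3.580 × 10^-3 mol
n(HCl) left over = 3.580 × 10^-3 mol (1:1 ratio)
n(HCl) consumed by analyte = 0.03965 − 3.580 × 10^-3 = 0.03607 mol
From the 1:2 ratio, n(Mg(OH)2) = 1/2 × 0.03607 = 0.01804 mol
mass of Mg(OH)2 = 0.01804 × 58.32 = 1.052 g
% Mg(OH)2 = 1.052 / 1.354 × 100 = 77.68 %

77.68 %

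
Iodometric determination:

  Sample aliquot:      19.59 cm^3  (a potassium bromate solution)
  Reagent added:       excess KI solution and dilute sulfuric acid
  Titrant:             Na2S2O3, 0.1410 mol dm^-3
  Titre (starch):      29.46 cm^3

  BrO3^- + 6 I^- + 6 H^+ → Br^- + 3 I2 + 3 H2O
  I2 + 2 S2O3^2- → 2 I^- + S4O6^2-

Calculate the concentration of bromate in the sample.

0.03534 mol/L

n(S2O3^2-) = 0.02946 × 0.1410 = 4.154 × 10^-3 mol
n(I2) = n(S2O3^2-)/2 = 2.077 × 10^-3 mol
From the 1:3 ratio, n(BrO3^-) in the aliquot = 1/3 × 2.077 × 10^-3 = 6.923 × 10^-4 mol
[BrO3^-] = 6.923 × 10^-4 / 0.01959 = 0.03534 mol/L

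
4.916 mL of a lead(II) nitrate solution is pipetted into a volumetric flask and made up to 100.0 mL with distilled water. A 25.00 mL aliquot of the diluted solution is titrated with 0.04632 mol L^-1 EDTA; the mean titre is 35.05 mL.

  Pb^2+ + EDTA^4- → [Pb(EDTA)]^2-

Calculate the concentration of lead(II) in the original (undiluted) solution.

1.321 mol/L

n(EDTA) = 0.03505 × 0.04632 = 1.624 × 10^-3 mol
n(Pb2+) in the aliquot = 1.624 × 10^-3 mol (1:1 ratio)
[Pb2+]_dilute = 1.624 × 10^-3 / 0.02500 = 0.06494 mol/L
Dilution factor = 100.0 / 4.916 = 20.34
[Pb2+]_stock = 0.06494 × 20.34 = 1.321 mol/L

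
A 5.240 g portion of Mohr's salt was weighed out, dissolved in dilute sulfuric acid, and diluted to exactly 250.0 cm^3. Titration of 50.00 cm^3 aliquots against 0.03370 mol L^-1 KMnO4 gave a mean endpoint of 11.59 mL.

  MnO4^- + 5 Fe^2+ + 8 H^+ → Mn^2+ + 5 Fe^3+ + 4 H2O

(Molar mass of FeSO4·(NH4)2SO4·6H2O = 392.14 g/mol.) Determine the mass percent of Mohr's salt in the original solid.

n(KMnO4) per titration = 0.01159 × 0.03370 = 3.906 × 10^-4 mol
From the 5:1 ratio, n(FeSO4·(NH4)2SO4·6H2O) in each aliquot = 5/1 × 3.906 × 10^-4 = 1.953 × 10^-3 mol
n(FeSO4·(NH4)2SO4·6H2O) in the whole flask = 1.953 × 10^-3 × 250.0/50.00 = 9.765 × 10^-3 mol
mass of FeSO4·(NH4)2SO4·6H2O = 9.765 × 10^-3 × 392.14 = 3.829 g
% FeSO4·(NH4)2SO4·6H2O = 3.829 / 5.240 × 100 = 73.07 %

73.07 %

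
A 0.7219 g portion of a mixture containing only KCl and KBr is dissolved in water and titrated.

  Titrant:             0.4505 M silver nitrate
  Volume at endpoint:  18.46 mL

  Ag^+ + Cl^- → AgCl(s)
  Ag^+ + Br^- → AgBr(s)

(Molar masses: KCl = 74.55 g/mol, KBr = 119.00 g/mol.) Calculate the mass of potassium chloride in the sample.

0.4490 g

n(AgNO3) = 0.01846 × 0.4505 = 8.316 × 10^-3 mol
Let x = n(KCl), y = n(KBr).
Titrant: 1x + 1y = 8.316 × 10^-3;  mass: 74.55x + 119.00y = 0.7219
Solving, x = 6.023 × 10^-3 mol, y = 2.293 × 10^-3 mol
mass of KCl = 6.023 × 10^-3 × 74.55 = 0.4490 g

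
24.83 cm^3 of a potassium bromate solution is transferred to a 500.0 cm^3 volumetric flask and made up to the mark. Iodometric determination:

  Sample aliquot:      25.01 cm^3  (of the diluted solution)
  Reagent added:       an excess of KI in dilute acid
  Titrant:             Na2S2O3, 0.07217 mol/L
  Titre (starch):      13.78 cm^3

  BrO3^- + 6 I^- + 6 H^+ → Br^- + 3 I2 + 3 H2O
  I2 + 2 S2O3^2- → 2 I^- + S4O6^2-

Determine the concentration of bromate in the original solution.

n(S2O3^2-) = 0.01378 × 0.07217 = 9.945 × 10^-4 mol
n(I2) = n(S2O3^2-)/2 = 4.973 × 10^-4 mol
From the 1:3 ratio, n(BrO3^-) in the aliquot = 1/3 × 4.973 × 10^-4 = 1.658 × 10^-4 mol
[BrO3^-]_dilute = 1.658 × 10^-4 / 0.02501 = 0.006627 mol/L
[BrO3^-]_original = 0.006627 × 500.0/24.83 = 0.1335 mol/L

0.1335 mol/L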